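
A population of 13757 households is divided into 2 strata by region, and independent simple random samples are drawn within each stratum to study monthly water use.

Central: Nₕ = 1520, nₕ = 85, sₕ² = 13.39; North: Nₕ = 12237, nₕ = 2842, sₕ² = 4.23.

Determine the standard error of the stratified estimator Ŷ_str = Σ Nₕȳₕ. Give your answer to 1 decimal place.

717.4

Var(Ŷ_str) = Σₕ Nₕ²(1 − fₕ)sₕ²/nₕ.
Central: 1520²·(1 − 85/1520)·13.39/85 = 343603.15.
North: 12237²·(1 − 2842/12237)·4.23/2842 = 171114.98.
Sum = 514718.13.
SE = √(514718.13) = 717.4.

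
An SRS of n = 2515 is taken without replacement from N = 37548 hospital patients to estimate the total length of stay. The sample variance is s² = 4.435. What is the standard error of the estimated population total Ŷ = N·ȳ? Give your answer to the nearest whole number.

Var(Ŷ) = N²·Var(ȳ) = N²·(1 − n/N)·s²/n.
f = 2515/37548 = 0.06698093; Var(ȳ) = 0.93301907·4.435/2515 = 0.001645304.
Var(Ŷ) = 37548² · 0.001645304 = 2.3196356 × 10^6.
SE(Ŷ) = √(2.3196356 × 10^6) = 1523.

1523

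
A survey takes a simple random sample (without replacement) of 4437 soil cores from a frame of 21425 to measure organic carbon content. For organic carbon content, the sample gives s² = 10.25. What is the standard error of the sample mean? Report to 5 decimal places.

0.04280

Under SRS without replacement, Var(ȳ) = (1 − f)·s²/n with f = n/N = 4437/21425 = 0.20709452.
Var(ȳ) = (1 − 0.20709452)·10.25/4437 = 0.79290548·0.0023101195 = 0.0018317064.
SE(ȳ) = √(0.0018317064) = 0.04280.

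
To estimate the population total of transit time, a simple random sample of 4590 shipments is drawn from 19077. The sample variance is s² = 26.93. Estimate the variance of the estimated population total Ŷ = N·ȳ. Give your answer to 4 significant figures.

1.621 × 10^6

Var(Ŷ) = N²·Var(ȳ) = N²·(1 − n/N)·s²/n.
f = 4590/19077 = 0.24060387; Var(ȳ) = 0.75939613·26.93/4590 = 0.0044554549.
Var(Ŷ) = 19077² · 0.0044554549 = 1.6214823 × 10^6.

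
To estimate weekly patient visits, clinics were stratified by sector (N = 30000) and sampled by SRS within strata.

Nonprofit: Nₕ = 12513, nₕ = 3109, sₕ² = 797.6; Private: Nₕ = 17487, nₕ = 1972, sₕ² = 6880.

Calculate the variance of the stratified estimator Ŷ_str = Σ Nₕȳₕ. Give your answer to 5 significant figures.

Var(Ŷ_str) = Σₕ Nₕ²(1 − fₕ)sₕ²/nₕ.
Nonprofit: 12513²·(1 − 3109/12513)·797.6/3109 = 3.0188288 × 10^7.
Private: 17487²·(1 − 1972/17487)·6880/1972 = 9.4656102 × 10^8.
Sum = 9.7674931 × 10^8.

9.7675 × 10^8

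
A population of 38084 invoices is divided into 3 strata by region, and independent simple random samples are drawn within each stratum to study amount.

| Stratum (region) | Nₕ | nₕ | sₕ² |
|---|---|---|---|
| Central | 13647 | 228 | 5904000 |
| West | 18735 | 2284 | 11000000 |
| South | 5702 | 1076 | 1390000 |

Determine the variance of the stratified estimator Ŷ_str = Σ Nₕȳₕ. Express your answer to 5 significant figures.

Var(Ŷ_str) = Σₕ Nₕ²(1 − fₕ)sₕ²/nₕ.
Central: 13647²·(1 − 228/13647)·5904000/228 = 4.7420797 × 10^12.
West: 18735²·(1 − 2284/18735)·11000000/2284 = 1.4843714 × 10^12.
South: 5702²·(1 − 1076/5702)·1390000/1076 = 3.4074961 × 10^10.
Sum = 6.2605261 × 10^12.

6.2605 × 10^12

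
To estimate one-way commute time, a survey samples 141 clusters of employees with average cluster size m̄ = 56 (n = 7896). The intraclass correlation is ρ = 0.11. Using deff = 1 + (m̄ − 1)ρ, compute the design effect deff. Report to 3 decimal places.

deff = 1 + (56 − 1)·0.11 = 1 + 6.05 = 7.05.

7.050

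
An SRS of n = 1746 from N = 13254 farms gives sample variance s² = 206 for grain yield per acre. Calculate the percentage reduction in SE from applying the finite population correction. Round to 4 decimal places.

6.8192

f = n/N = 1746/13254 = 0.13173382.
SE_no-fpc = √(s²/n) = 0.34348794; SE_fpc = √((1−f)s²/n) = 0.32006481.
Ratio = √(1−f) = 0.93180802. Reduction = 100·(1 − 0.93180802) = 6.8192%.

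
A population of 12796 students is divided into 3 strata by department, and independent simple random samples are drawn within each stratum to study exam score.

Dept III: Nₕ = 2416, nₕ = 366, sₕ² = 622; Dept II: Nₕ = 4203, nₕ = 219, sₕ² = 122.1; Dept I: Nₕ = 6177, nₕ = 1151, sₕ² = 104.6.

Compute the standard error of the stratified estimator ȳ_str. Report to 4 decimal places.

Var(ȳ_str) = Σₕ Wₕ²(1 − fₕ)sₕ²/nₕ with Wₕ = Nₕ/N, N = 12796.
Dept III: Wₕ = 0.18880900; term = 0.18880900²·(1 − 0.15149007)·622/366 = 0.051405741.
Dept II: Wₕ = 0.32846202; term = 0.32846202²·(1 − 0.05210564)·122.1/219 = 0.057016664.
Dept I: Wₕ = 0.48272898; term = 0.48272898²·(1 − 0.18633641)·104.6/1151 = 0.017230901.
Sum = 0.12565331.
SE = √(0.12565331) = 0.3545.

0.3545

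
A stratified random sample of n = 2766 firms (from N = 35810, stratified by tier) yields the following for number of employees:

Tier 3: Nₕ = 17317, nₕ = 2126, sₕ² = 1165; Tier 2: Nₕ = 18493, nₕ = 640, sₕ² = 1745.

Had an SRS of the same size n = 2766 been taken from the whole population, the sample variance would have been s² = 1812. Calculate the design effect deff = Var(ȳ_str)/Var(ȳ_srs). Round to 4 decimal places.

1.3472

Var(ȳ_str) = Σ Wₕ²(1−fₕ)sₕ²/nₕ with Wₕ = Nₕ/35810:
  Tier 3: (17317/35810)²·(1−2126/17317)·1165/2126 = 0.1124121
  Tier 2: (18493/35810)²·(1−640/18493)·1745/640 = 0.70198105
  → Var(ȳ_str) = 0.81439315.
Var(ȳ_srs) = (1 − 2766/35810)·1812/2766 = 0.60449722.
deff = 0.81439315 / 0.60449722 = 1.3472.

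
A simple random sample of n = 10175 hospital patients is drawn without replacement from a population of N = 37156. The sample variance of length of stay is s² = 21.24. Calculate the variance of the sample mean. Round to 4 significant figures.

Under SRS without replacement, Var(ȳ) = (1 − f)·s²/n with f = n/N = 10175/37156 = 0.27384541.
Var(ȳ) = (1 − 0.27384541)·21.24/10175 = 0.72615459·0.0020874693 = 0.0015158254.

0.001516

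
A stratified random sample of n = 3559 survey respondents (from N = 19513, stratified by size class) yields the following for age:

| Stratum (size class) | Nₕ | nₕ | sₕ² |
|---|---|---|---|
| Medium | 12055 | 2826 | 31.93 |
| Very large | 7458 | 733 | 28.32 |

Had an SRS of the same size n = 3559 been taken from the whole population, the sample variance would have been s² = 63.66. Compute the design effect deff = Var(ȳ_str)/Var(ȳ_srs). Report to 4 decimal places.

0.5737

Var(ȳ_str) = Σ Wₕ²(1−fₕ)sₕ²/nₕ with Wₕ = Nₕ/19513:
  Medium: (12055/19513)²·(1−2826/12055)·31.93/2826 = 0.0033014181
  Very large: (7458/19513)²·(1−733/7458)·28.32/733 = 0.0050892742
  → Var(ȳ_str) = 0.0083906923.
Var(ȳ_srs) = (1 − 3559/19513)·63.66/3559 = 0.014624606.
deff = 0.0083906923 / 0.014624606 = 0.5737.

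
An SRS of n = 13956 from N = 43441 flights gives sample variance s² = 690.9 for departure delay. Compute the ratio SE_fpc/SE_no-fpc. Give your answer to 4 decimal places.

f = n/N = 13956/43441 = 0.32126332.
SE_no-fpc = √(s²/n) = 0.22249851; SE_fpc = √((1−f)s²/n) = 0.18330646.
Ratio = √(1−f) = 0.82385477.

0.8239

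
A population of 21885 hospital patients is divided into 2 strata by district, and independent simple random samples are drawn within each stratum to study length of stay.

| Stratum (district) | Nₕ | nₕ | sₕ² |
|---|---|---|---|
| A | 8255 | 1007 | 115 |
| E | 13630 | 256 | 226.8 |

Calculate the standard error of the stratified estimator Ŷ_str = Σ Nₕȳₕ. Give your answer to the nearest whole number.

Var(Ŷ_str) = Σₕ Nₕ²(1 − fₕ)sₕ²/nₕ.
A: 8255²·(1 − 1007/8255)·115/1007 = 6.8328775 × 10^6.
E: 13630²·(1 − 256/13630)·226.8/256 = 1.6149544 × 10^8.
Sum = 1.6832832 × 10^8.
SE = √(1.6832832 × 10^8) = 12974.

12974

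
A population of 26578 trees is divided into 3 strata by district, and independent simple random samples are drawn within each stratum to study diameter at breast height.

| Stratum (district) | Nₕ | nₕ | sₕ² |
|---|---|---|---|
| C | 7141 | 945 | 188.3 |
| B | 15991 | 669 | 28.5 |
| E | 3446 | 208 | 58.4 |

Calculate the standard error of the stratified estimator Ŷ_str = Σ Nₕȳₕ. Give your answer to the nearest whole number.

Var(Ŷ_str) = Σₕ Nₕ²(1 − fₕ)sₕ²/nₕ.
C: 7141²·(1 − 945/7141)·188.3/945 = 8.8163527 × 10^6.
B: 15991²·(1 − 669/15991)·28.5/669 = 1.043782 × 10^7.
E: 3446²·(1 − 208/3446)·58.4/208 = 3.1328646 × 10^6.
Sum = 2.2387037 × 10^7.
SE = √(2.2387037 × 10^7) = 4731.

4731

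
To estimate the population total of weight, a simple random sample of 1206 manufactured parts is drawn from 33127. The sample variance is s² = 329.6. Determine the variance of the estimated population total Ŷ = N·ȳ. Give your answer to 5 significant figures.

Var(Ŷ) = N²·Var(ȳ) = N²·(1 − n/N)·s²/n.
f = 1206/33127 = 0.03640535; Var(ȳ) = 0.96359465·329.6/1206 = 0.26335058.
Var(Ŷ) = 33127² · 0.26335058 = 2.8900043 × 10^8.

2.8900 × 10^8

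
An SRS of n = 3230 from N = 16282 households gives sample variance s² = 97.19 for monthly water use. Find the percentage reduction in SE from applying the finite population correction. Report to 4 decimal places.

10.4667

f = n/N = 3230/16282 = 0.19837858.
SE_no-fpc = √(s²/n) = 0.17346407; SE_fpc = √((1−f)s²/n) = 0.15530813.
Ratio = √(1−f) = 0.89533313. Reduction = 100·(1 − 0.89533313) = 10.4667%.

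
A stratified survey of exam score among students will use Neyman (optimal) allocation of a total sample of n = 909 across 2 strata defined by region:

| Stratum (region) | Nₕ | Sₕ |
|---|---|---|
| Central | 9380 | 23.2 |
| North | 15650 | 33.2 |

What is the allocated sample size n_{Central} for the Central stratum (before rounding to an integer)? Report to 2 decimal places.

Neyman allocation: nₕ = n·NₕSₕ / Σⱼ NⱼSⱼ.
Σ NⱼSⱼ = 9380·23.2 + 15650·33.2 = 737196.
n_{Central} = 909·9380·23.2 / 737196 = 268.33.

268.33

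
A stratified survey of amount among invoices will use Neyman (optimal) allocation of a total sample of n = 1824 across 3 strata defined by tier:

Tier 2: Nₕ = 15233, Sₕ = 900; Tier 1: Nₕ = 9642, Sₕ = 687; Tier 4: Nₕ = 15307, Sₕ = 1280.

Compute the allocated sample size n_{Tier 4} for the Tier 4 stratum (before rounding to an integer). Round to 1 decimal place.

Neyman allocation: nₕ = n·NₕSₕ / Σⱼ NⱼSⱼ.
Σ NⱼSⱼ = 15233·900 + 9642·687 + 15307·1280 = 3.9926714 × 10^7.
n_{Tier 4} = 1824·15307·1280 / (3.9926714 × 10^7) = 895.1.

895.1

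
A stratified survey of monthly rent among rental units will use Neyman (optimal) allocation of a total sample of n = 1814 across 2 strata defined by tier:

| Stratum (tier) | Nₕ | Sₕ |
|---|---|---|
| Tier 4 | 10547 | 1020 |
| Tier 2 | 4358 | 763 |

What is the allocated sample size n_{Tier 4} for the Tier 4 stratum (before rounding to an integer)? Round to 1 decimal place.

1385.7

Neyman allocation: nₕ = n·NₕSₕ / Σⱼ NⱼSⱼ.
Σ NⱼSⱼ = 10547·1020 + 4358·763 = 1.4083094 × 10^7.
n_{Tier 4} = 1814·10547·1020 / (1.4083094 × 10^7) = 1385.7.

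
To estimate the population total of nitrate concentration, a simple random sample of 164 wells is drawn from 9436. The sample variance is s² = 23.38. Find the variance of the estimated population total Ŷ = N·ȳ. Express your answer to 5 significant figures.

1.2473 × 10^7

Var(Ŷ) = N²·Var(ȳ) = N²·(1 − n/N)·s²/n.
f = 164/9436 = 0.01738025; Var(ȳ) = 0.98261975·23.38/164 = 0.14008323.
Var(Ŷ) = 9436² · 0.14008323 = 1.2472744 × 10^7.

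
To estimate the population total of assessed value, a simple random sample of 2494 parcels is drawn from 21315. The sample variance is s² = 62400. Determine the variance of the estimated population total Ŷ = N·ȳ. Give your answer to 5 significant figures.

1.0037 × 10^10

Var(Ŷ) = N²·Var(ȳ) = N²·(1 − n/N)·s²/n.
f = 2494/21315 = 0.11700680; Var(ȳ) = 0.88299320·62400/2494 = 22.092532.
Var(Ŷ) = 21315² · 22.092532 = 1.0037283 × 10^10.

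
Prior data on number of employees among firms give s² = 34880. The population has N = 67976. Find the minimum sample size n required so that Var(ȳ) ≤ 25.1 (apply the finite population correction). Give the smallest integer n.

Without fpc, n₀ = s²/D = 34880/25.1 = 1389.6414.
With fpc, (1 − n/N)·s²/n ≤ D requires n ≥ n₀/(1 + n₀/N) = 1389.6414/(1 + 1389.6414/67976) = 1361.8019.
Rounding up, n = 1362.

1362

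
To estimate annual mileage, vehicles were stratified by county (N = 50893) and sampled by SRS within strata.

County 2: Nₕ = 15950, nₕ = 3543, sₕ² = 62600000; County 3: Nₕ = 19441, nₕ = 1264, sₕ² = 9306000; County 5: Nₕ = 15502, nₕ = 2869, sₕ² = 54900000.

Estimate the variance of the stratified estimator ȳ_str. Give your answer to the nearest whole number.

3801

Var(ȳ_str) = Σₕ Wₕ²(1 − fₕ)sₕ²/nₕ with Wₕ = Nₕ/N, N = 50893.
County 2: Wₕ = 0.31340263; term = 0.31340263²·(1 − 0.22213166)·62600000/3543 = 1349.9402.
County 3: Wₕ = 0.38199752; term = 0.38199752²·(1 − 0.06501723)·9306000/1264 = 1004.4786.
County 5: Wₕ = 0.30459985; term = 0.30459985²·(1 − 0.18507289)·54900000/2869 = 1446.838.
Sum = 3801.2568.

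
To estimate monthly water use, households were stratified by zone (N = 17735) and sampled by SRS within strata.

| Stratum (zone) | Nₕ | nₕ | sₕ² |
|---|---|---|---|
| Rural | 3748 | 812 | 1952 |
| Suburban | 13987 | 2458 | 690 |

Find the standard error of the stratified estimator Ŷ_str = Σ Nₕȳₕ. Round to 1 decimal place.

Var(Ŷ_str) = Σₕ Nₕ²(1 − fₕ)sₕ²/nₕ.
Rural: 3748²·(1 − 812/3748)·1952/812 = 2.6453273 × 10^7.
Suburban: 13987²·(1 − 2458/13987)·690/2458 = 4.5267179 × 10^7.
Sum = 7.1720452 × 10^7.
SE = √(7.1720452 × 10^7) = 8468.8.

8468.8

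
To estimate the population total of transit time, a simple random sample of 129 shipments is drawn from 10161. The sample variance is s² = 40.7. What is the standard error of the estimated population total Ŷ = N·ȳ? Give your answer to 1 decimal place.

5671.1

Var(Ŷ) = N²·Var(ȳ) = N²·(1 − n/N)·s²/n.
f = 129/10161 = 0.01269560; Var(ȳ) = 0.98730440·40.7/129 = 0.31149836.
Var(Ŷ) = 10161² · 0.31149836 = 3.2160935 × 10^7.
SE(Ŷ) = √(3.2160935 × 10^7) = 5671.1.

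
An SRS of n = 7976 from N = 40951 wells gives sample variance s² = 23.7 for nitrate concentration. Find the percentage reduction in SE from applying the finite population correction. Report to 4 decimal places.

f = n/N = 7976/40951 = 0.19476936.
SE_no-fpc = √(s²/n) = 0.05451068; SE_fpc = √((1−f)s²/n) = 0.048914965.
Ratio = √(1−f) = 0.89734644. Reduction = 100·(1 − 0.89734644) = 10.2654%.

10.2654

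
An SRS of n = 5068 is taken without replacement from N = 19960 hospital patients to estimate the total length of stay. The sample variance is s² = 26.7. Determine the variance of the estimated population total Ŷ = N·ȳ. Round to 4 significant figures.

1.566 × 10^6

Var(Ŷ) = N²·Var(ȳ) = N²·(1 − n/N)·s²/n.
f = 5068/19960 = 0.25390782; Var(ȳ) = 0.74609218·26.7/5068 = 0.0039306751.
Var(Ŷ) = 19960² · 0.0039306751 = 1.5659872 × 10^6.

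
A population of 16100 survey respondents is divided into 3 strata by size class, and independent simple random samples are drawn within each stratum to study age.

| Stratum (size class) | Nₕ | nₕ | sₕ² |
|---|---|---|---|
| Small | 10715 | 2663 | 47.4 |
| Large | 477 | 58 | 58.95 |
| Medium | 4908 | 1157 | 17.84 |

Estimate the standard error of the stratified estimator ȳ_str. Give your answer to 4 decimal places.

Var(ȳ_str) = Σₕ Wₕ²(1 − fₕ)sₕ²/nₕ with Wₕ = Nₕ/N, N = 16100.
Small: Wₕ = 0.66552795; term = 0.66552795²·(1 − 0.24853010)·47.4/2663 = 0.0059244954.
Large: Wₕ = 0.02962733; term = 0.02962733²·(1 − 0.12159329)·58.95/58 = 7.8367585 × 10^-4.
Medium: Wₕ = 0.30484472; term = 0.30484472²·(1 − 0.23573757)·17.84/1157 = 0.0010951191.
Sum = 0.0078032904.
SE = √(0.0078032904) = 0.0883.

0.0883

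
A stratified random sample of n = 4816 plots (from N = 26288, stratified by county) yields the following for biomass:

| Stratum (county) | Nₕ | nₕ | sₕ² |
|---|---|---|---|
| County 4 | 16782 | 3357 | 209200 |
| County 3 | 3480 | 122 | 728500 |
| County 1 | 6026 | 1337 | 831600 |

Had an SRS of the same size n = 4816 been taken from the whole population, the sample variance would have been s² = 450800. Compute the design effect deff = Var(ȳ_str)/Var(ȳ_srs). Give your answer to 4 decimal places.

Var(ȳ_str) = Σ Wₕ²(1−fₕ)sₕ²/nₕ with Wₕ = Nₕ/26288:
  County 4: (16782/26288)²·(1−3357/16782)·209200/3357 = 20.316704
  County 3: (3480/26288)²·(1−122/3480)·728500/122 = 100.97516
  County 1: (6026/26288)²·(1−1337/6026)·831600/1337 = 25.431814
  → Var(ȳ_str) = 146.72368.
Var(ȳ_srs) = (1 − 4816/26288)·450800/4816 = 76.456142.
deff = 146.72368 / 76.456142 = 1.9191.

1.9191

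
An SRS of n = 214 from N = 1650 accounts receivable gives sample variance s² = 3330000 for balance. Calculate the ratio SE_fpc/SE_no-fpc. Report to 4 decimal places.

0.9329

f = n/N = 214/1650 = 0.12969697.
SE_no-fpc = √(s²/n) = 124.74273; SE_fpc = √((1−f)s²/n) = 116.37253.
Ratio = √(1−f) = 0.93290033.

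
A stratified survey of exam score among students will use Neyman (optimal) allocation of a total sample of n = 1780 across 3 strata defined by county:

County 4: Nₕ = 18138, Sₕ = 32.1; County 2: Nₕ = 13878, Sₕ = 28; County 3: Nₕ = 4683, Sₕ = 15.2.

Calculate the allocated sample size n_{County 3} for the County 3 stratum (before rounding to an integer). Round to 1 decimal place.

Neyman allocation: nₕ = n·NₕSₕ / Σⱼ NⱼSⱼ.
Σ NⱼSⱼ = 18138·32.1 + 13878·28 + 4683·15.2 = 1.0419954 × 10^6.
n_{County 3} = 1780·4683·15.2 / (1.0419954 × 10^6) = 121.6.

121.6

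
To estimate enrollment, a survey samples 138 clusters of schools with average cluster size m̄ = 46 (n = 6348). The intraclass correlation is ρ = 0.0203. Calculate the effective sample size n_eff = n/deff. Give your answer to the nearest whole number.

3317

deff = 1 + (46 − 1)·0.0203 = 1 + 0.9135 = 1.9135.
n_eff = 6348 / 1.9135 = 3317.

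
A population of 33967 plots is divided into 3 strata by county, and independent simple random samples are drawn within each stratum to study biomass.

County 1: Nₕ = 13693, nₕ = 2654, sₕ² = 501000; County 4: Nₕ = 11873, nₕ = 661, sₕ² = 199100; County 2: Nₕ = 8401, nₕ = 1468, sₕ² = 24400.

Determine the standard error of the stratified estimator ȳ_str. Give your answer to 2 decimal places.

Var(ȳ_str) = Σₕ Wₕ²(1 − fₕ)sₕ²/nₕ with Wₕ = Nₕ/N, N = 33967.
County 1: Wₕ = 0.40312656; term = 0.40312656²·(1 − 0.19382166)·501000/2654 = 24.731518.
County 4: Wₕ = 0.34954515; term = 0.34954515²·(1 − 0.05567253)·199100/661 = 34.753534.
County 2: Wₕ = 0.24732829; term = 0.24732829²·(1 − 0.17474110)·24400/1468 = 0.83907653.
Sum = 60.324129.
SE = √(60.324129) = 7.77.

7.77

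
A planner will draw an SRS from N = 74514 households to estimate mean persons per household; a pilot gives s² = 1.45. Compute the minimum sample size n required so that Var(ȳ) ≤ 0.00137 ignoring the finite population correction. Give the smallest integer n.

Without fpc, n₀ = s²/D = 1.45/0.00137 = 1058.3942.
Rounding up, n = 1059.

1059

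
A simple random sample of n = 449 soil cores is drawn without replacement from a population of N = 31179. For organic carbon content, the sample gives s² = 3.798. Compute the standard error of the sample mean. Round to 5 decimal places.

Under SRS without replacement, Var(ȳ) = (1 − f)·s²/n with f = n/N = 449/31179 = 0.01440072.
Var(ȳ) = (1 − 0.01440072)·3.798/449 = 0.98559928·0.0084587973 = 0.0083369846.
SE(ȳ) = √(0.0083369846) = 0.09131.

0.09131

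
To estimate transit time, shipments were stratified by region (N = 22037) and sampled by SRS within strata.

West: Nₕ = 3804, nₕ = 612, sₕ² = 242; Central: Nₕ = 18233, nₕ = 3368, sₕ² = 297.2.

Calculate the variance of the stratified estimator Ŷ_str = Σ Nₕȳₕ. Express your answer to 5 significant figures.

2.8718 × 10^7

Var(Ŷ_str) = Σₕ Nₕ²(1 − fₕ)sₕ²/nₕ.
West: 3804²·(1 − 612/3804)·242/612 = 4.8013939 × 10^6.
Central: 18233²·(1 − 3368/18233)·297.2/3368 = 2.3916618 × 10^7.
Sum = 2.8718012 × 10^7.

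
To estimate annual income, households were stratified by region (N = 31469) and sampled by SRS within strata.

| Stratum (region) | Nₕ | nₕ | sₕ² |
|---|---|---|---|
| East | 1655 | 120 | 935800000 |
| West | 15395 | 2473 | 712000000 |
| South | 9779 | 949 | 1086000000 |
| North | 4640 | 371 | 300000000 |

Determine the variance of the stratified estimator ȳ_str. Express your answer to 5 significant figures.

Var(ȳ_str) = Σₕ Wₕ²(1 − fₕ)sₕ²/nₕ with Wₕ = Nₕ/N, N = 31469.
East: Wₕ = 0.05259144; term = 0.05259144²·(1 − 0.07250755)·935800000/120 = 20005.172.
West: Wₕ = 0.48921161; term = 0.48921161²·(1 − 0.16063657)·712000000/2473 = 57836.156.
South: Wₕ = 0.31075026; term = 0.31075026²·(1 − 0.09704469)·1086000000/949 = 99782.155.
North: Wₕ = 0.14744669; term = 0.14744669²·(1 − 0.07995690)·300000000/371 = 16174.304.
Sum = 193797.79.

193800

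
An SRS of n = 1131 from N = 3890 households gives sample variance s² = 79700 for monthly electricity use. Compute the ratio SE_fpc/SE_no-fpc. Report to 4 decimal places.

f = n/N = 1131/3890 = 0.29074550.
SE_no-fpc = √(s²/n) = 8.3945585; SE_fpc = √((1−f)s²/n) = 7.0696662.
Ratio = √(1−f) = 0.84217249.

0.8422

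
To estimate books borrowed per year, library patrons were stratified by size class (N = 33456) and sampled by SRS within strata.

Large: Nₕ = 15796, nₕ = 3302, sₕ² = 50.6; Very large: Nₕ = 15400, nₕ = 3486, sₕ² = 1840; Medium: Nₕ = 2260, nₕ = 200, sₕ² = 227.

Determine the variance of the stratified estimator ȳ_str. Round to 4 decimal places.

0.0939

Var(ȳ_str) = Σₕ Wₕ²(1 − fₕ)sₕ²/nₕ with Wₕ = Nₕ/N, N = 33456.
Large: Wₕ = 0.47214252; term = 0.47214252²·(1 − 0.20904026)·50.6/3302 = 0.0027019297.
Very large: Wₕ = 0.46030607; term = 0.46030607²·(1 − 0.22636364)·1840/3486 = 0.08652084.
Medium: Wₕ = 0.06755141; term = 0.06755141²·(1 − 0.08849558)·227/200 = 0.0047208857.
Sum = 0.093943655.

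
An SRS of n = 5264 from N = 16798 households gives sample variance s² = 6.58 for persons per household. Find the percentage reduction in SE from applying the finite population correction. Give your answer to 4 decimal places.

f = n/N = 5264/16798 = 0.31337064.
SE_no-fpc = √(s²/n) = 0.035355339; SE_fpc = √((1−f)s²/n) = 0.029296531.
Ratio = √(1−f) = 0.82863102. Reduction = 100·(1 − 0.82863102) = 17.1369%.

17.1369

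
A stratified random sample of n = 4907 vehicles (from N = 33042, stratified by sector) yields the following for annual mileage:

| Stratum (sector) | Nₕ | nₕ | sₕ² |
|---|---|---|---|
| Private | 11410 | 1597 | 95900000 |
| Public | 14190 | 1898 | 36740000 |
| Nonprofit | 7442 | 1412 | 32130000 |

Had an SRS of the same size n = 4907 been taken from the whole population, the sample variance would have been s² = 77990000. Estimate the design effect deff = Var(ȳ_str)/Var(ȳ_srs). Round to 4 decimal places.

0.7527

Var(ȳ_str) = Σ Wₕ²(1−fₕ)sₕ²/nₕ with Wₕ = Nₕ/33042:
  Private: (11410/33042)²·(1−1597/11410)·95900000/1597 = 6158.4083
  Public: (14190/33042)²·(1−1898/14190)·36740000/1898 = 3092.5394
  Nonprofit: (7442/33042)²·(1−1412/7442)·32130000/1412 = 935.29875
  → Var(ȳ_str) = 10186.246.
Var(ȳ_srs) = (1 − 4907/33042)·77990000/4907 = 13533.292.
deff = 10186.246 / 13533.292 = 0.7527.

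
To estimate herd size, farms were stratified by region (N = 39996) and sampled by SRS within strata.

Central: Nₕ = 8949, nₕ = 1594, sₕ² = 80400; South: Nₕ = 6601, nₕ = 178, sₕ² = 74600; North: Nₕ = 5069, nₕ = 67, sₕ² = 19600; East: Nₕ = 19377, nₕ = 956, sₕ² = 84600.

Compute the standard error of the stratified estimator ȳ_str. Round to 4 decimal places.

6.1291

Var(ȳ_str) = Σₕ Wₕ²(1 − fₕ)sₕ²/nₕ with Wₕ = Nₕ/N, N = 39996.
Central: Wₕ = 0.22374737; term = 0.22374737²·(1 − 0.17812046)·80400/1594 = 2.0753521.
South: Wₕ = 0.16504150; term = 0.16504150²·(1 − 0.02696561)·74600/178 = 11.107936.
North: Wₕ = 0.12673767; term = 0.12673767²·(1 − 0.01321760)·19600/67 = 4.6367548.
East: Wₕ = 0.48447345; term = 0.48447345²·(1 − 0.04933684)·84600/956 = 19.745998.
Sum = 37.566041.
SE = √(37.566041) = 6.1291.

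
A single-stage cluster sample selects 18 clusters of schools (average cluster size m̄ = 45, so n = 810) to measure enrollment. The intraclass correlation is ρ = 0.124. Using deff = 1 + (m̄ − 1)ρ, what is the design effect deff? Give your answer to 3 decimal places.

6.456

deff = 1 + (45 − 1)·0.124 = 1 + 5.456 = 6.456.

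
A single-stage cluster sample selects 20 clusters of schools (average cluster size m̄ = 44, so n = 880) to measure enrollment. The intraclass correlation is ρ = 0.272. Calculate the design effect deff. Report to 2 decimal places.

12.70

deff = 1 + (44 − 1)·0.272 = 1 + 11.696 = 12.696.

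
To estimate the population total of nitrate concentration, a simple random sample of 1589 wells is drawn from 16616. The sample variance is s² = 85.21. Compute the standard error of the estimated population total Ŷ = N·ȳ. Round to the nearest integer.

3659

Var(Ŷ) = N²·Var(ȳ) = N²·(1 − n/N)·s²/n.
f = 1589/16616 = 0.09563072; Var(ȳ) = 0.90436928·85.21/1589 = 0.048496732.
Var(Ŷ) = 16616² · 0.048496732 = 1.3389533 × 10^7.
SE(Ŷ) = √(1.3389533 × 10^7) = 3659.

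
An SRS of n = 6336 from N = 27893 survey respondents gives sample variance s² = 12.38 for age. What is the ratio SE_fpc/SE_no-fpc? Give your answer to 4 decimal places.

f = n/N = 6336/27893 = 0.22715377.
SE_no-fpc = √(s²/n) = 0.044203101; SE_fpc = √((1−f)s²/n) = 0.038859686.
Ratio = √(1−f) = 0.87911674.

0.8791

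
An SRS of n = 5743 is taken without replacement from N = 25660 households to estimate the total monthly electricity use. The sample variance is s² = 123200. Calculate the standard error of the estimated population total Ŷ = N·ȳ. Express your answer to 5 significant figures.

104710

Var(Ŷ) = N²·Var(ȳ) = N²·(1 − n/N)·s²/n.
f = 5743/25660 = 0.22381138; Var(ȳ) = 0.77618862·123200/5743 = 16.650956.
Var(Ŷ) = 25660² · 16.650956 = 1.0963582 × 10^10.
SE(Ŷ) = √(1.0963582 × 10^10) = 104710.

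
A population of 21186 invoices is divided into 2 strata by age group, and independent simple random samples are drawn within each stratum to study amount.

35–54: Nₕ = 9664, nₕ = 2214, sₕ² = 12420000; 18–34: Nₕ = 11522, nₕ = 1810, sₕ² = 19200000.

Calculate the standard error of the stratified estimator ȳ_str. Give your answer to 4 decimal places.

59.5352

Var(ȳ_str) = Σₕ Wₕ²(1 − fₕ)sₕ²/nₕ with Wₕ = Nₕ/N, N = 21186.
35–54: Wₕ = 0.45615029; term = 0.45615029²·(1 − 0.22909768)·12420000/2214 = 899.82745.
18–34: Wₕ = 0.54384971; term = 0.54384971²·(1 − 0.15709078)·19200000/1810 = 2644.6077.
Sum = 3544.4352.
SE = √(3544.4352) = 59.5352.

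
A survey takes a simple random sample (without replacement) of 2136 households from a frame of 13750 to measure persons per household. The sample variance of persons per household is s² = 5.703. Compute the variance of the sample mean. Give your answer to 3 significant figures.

0.00226

Under SRS without replacement, Var(ȳ) = (1 − f)·s²/n with f = n/N = 2136/13750 = 0.15534545.
Var(ȳ) = (1 − 0.15534545)·5.703/2136 = 0.84465455·0.0026699438 = 0.0022551802.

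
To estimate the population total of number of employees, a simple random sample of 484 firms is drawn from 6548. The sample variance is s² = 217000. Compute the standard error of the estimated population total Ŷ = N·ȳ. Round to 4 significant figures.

133400

Var(Ŷ) = N²·Var(ȳ) = N²·(1 − n/N)·s²/n.
f = 484/6548 = 0.07391570; Var(ȳ) = 0.92608430·217000/484 = 415.20722.
Var(Ŷ) = 6548² · 415.20722 = 1.7802551 × 10^10.
SE(Ŷ) = √(1.7802551 × 10^10) = 133400.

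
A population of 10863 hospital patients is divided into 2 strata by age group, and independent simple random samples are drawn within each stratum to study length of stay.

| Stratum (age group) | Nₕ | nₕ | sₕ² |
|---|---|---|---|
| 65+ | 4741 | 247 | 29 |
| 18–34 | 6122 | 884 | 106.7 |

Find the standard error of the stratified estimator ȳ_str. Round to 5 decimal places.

0.23238

Var(ȳ_str) = Σₕ Wₕ²(1 − fₕ)sₕ²/nₕ with Wₕ = Nₕ/N, N = 10863.
65+: Wₕ = 0.43643561; term = 0.43643561²·(1 − 0.05209871)·29/247 = 0.02119847.
18–34: Wₕ = 0.56356439; term = 0.56356439²·(1 − 0.14439726)·106.7/884 = 0.032799817.
Sum = 0.053998287.
SE = √(0.053998287) = 0.23238.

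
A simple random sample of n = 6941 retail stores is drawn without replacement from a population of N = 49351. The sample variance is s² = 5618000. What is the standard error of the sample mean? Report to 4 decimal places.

Under SRS without replacement, Var(ȳ) = (1 − f)·s²/n with f = n/N = 6941/49351 = 0.14064558.
Var(ȳ) = (1 − 0.14064558)·5618000/6941 = 0.85935442·809.39346 = 695.55585.
SE(ȳ) = √(695.55585) = 26.3734.

26.3734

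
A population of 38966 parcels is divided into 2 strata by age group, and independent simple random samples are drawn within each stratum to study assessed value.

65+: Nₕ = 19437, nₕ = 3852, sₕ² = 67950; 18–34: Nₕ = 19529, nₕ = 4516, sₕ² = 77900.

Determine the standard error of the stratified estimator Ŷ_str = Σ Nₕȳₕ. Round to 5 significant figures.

Var(Ŷ_str) = Σₕ Nₕ²(1 − fₕ)sₕ²/nₕ.
65+: 19437²·(1 − 3852/19437)·67950/3852 = 5.343665 × 10^9.
18–34: 19529²·(1 − 4516/19529)·77900/4516 = 5.0574432 × 10^9.
Sum = 1.0401108 × 10^10.
SE = √(1.0401108 × 10^10) = 101990.

101990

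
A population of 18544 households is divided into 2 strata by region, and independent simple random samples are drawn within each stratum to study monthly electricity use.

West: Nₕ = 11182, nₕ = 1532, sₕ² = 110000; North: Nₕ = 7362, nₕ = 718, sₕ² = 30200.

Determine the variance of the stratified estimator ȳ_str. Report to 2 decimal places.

Var(ȳ_str) = Σₕ Wₕ²(1 − fₕ)sₕ²/nₕ with Wₕ = Nₕ/N, N = 18544.
West: Wₕ = 0.60299827; term = 0.60299827²·(1 − 0.13700590)·110000/1532 = 22.530658.
North: Wₕ = 0.39700173; term = 0.39700173²·(1 − 0.09752785)·30200/718 = 5.9827533.
Sum = 28.513411.

28.51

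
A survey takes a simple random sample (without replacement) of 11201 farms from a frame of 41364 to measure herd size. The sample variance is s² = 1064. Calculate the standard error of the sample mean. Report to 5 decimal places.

Under SRS without replacement, Var(ȳ) = (1 − f)·s²/n with f = n/N = 11201/41364 = 0.27079103.
Var(ȳ) = (1 − 0.27079103)·1064/11201 = 0.72920897·0.094991519 = 0.069268668.
SE(ȳ) = √(0.069268668) = 0.26319.

0.26319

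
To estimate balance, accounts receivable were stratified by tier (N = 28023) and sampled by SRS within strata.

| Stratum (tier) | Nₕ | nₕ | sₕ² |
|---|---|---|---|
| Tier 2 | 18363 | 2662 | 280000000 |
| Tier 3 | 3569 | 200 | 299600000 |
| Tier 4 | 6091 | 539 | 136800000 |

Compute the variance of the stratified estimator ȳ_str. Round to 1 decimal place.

Var(ȳ_str) = Σₕ Wₕ²(1 − fₕ)sₕ²/nₕ with Wₕ = Nₕ/N, N = 28023.
Tier 2: Wₕ = 0.65528316; term = 0.65528316²·(1 − 0.14496542)·280000000/2662 = 38618.169.
Tier 3: Wₕ = 0.12735967; term = 0.12735967²·(1 − 0.05603811)·299600000/200 = 22936.657.
Tier 4: Wₕ = 0.21735717; term = 0.21735717²·(1 − 0.08849122)·136800000/539 = 10929.647.
Sum = 72484.473.

72484.5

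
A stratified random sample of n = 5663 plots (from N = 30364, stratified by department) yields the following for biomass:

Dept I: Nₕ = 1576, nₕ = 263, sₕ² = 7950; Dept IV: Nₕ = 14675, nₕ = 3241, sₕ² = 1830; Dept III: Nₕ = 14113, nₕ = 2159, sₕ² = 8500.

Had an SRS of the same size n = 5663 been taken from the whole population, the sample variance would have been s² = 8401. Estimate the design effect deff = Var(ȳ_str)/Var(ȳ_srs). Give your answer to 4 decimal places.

Var(ȳ_str) = Σ Wₕ²(1−fₕ)sₕ²/nₕ with Wₕ = Nₕ/30364:
  Dept I: (1576/30364)²·(1−263/1576)·7950/263 = 0.067844454
  Dept IV: (14675/30364)²·(1−3241/14675)·1830/3241 = 0.10276149
  Dept III: (14113/30364)²·(1−2159/14113)·8500/2159 = 0.72041195
  → Var(ȳ_str) = 0.89101789.
Var(ȳ_srs) = (1 − 5663/30364)·8401/5663 = 1.206813.
deff = 0.89101789 / 1.206813 = 0.7383.

0.7383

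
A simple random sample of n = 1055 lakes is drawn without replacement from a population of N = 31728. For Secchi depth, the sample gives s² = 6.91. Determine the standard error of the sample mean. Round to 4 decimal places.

0.0796

Under SRS without replacement, Var(ȳ) = (1 − f)·s²/n with f = n/N = 1055/31728 = 0.03325139.
Var(ȳ) = (1 − 0.03325139)·6.91/1055 = 0.96674861·0.006549763 = 0.0063319743.
SE(ȳ) = √(0.0063319743) = 0.0796.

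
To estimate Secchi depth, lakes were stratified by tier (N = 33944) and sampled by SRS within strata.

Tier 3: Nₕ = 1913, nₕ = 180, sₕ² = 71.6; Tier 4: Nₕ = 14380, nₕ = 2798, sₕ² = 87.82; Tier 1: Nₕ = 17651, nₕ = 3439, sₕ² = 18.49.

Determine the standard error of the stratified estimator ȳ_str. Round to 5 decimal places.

Var(ȳ_str) = Σₕ Wₕ²(1 − fₕ)sₕ²/nₕ with Wₕ = Nₕ/N, N = 33944.
Tier 3: Wₕ = 0.05635753; term = 0.05635753²·(1 − 0.09409305)·71.6/180 = 0.0011445322.
Tier 4: Wₕ = 0.42363893; term = 0.42363893²·(1 − 0.19457580)·87.82/2798 = 0.0045369306.
Tier 1: Wₕ = 0.52000354; term = 0.52000354²·(1 − 0.19483315)·18.49/3439 = 0.0011705857.
Sum = 0.0068520485.
SE = √(0.0068520485) = 0.08278.

0.08278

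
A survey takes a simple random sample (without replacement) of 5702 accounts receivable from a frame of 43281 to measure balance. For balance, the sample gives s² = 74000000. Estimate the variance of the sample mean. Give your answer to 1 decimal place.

11268.1

Under SRS without replacement, Var(ȳ) = (1 − f)·s²/n with f = n/N = 5702/43281 = 0.13174372.
Var(ȳ) = (1 − 0.13174372)·74000000/5702 = 0.86825628·12977.902 = 11268.145.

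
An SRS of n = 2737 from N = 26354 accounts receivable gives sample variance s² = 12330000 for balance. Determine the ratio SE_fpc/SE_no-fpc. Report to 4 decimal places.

0.9466

f = n/N = 2737/26354 = 0.10385520.
SE_no-fpc = √(s²/n) = 67.118793; SE_fpc = √((1−f)s²/n) = 63.537955.
Ratio = √(1−f) = 0.94664925.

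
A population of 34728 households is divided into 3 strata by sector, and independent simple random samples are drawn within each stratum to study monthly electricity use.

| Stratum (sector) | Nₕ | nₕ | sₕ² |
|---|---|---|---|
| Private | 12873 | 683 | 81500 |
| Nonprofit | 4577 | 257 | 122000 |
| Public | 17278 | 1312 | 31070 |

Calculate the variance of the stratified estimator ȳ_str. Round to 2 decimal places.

28.73

Var(ȳ_str) = Σₕ Wₕ²(1 − fₕ)sₕ²/nₕ with Wₕ = Nₕ/N, N = 34728.
Private: Wₕ = 0.37068072; term = 0.37068072²·(1 − 0.05305679)·81500/683 = 15.526045.
Nonprofit: Wₕ = 0.13179567; term = 0.13179567²·(1 − 0.05615032)·122000/257 = 7.7827274.
Public: Wₕ = 0.49752361; term = 0.49752361²·(1 − 0.07593471)·31070/1312 = 5.4167335.
Sum = 28.725506.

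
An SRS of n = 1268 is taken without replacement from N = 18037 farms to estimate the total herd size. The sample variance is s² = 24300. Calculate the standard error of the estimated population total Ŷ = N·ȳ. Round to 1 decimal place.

Var(Ŷ) = N²·Var(ȳ) = N²·(1 − n/N)·s²/n.
f = 1268/18037 = 0.07029994; Var(ȳ) = 0.92970006·24300/1268 = 17.816807.
Var(Ŷ) = 18037² · 17.816807 = 5.7964018 × 10^9.
SE(Ŷ) = √(5.7964018 × 10^9) = 76134.1.

76134.1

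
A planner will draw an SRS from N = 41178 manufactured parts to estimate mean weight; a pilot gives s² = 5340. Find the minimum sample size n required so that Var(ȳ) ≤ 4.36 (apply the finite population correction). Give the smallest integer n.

Without fpc, n₀ = s²/D = 5340/4.36 = 1224.7706.
With fpc, (1 − n/N)·s²/n ≤ D requires n ≥ n₀/(1 + n₀/N) = 1224.7706/(1 + 1224.7706/41178) = 1189.3941.
Rounding up, n = 1190.

1190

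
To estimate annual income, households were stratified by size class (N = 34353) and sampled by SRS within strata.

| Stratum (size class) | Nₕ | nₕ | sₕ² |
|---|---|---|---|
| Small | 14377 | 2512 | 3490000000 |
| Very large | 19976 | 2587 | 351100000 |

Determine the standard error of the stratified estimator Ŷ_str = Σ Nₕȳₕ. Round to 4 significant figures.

1.686 × 10^7

Var(Ŷ_str) = Σₕ Nₕ²(1 − fₕ)sₕ²/nₕ.
Small: 14377²·(1 − 2512/14377)·3490000000/2512 = 2.3699643 × 10^14.
Very large: 19976²·(1 − 2587/19976)·351100000/2587 = 4.7143035 × 10^13.
Sum = 2.8413947 × 10^14.
SE = √(2.8413947 × 10^14) = 1.686 × 10^7.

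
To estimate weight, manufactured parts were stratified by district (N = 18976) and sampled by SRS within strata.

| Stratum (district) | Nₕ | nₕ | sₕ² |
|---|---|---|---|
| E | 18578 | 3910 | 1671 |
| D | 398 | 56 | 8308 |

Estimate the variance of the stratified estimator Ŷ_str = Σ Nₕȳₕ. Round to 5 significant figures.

1.3665 × 10^8

Var(Ŷ_str) = Σₕ Nₕ²(1 − fₕ)sₕ²/nₕ.
E: 18578²·(1 − 3910/18578)·1671/3910 = 1.1645806 × 10^8.
D: 398²·(1 − 56/398)·8308/56 = 2.0193781 × 10^7.
Sum = 1.3665184 × 10^8.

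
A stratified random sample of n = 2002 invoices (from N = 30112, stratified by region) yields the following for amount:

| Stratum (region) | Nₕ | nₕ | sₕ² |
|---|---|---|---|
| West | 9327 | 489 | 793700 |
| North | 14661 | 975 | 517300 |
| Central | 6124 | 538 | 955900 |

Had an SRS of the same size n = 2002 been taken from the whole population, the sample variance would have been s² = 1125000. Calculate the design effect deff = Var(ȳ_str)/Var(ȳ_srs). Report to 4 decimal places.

Var(ȳ_str) = Σ Wₕ²(1−fₕ)sₕ²/nₕ with Wₕ = Nₕ/30112:
  West: (9327/30112)²·(1−489/9327)·793700/489 = 147.55852
  North: (14661/30112)²·(1−975/14661)·517300/975 = 117.4083
  Central: (6124/30112)²·(1−538/6124)·955900/538 = 67.032759
  → Var(ȳ_str) = 331.99958.
Var(ȳ_srs) = (1 − 2002/30112)·1125000/2002 = 524.57754.
deff = 331.99958 / 524.57754 = 0.6329.

0.6329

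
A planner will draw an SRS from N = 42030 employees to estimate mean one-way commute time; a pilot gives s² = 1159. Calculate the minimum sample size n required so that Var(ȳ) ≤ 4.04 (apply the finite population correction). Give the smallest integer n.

285

Without fpc, n₀ = s²/D = 1159/4.04 = 286.8812.
With fpc, (1 − n/N)·s²/n ≤ D requires n ≥ n₀/(1 + n₀/N) = 286.8812/(1 + 286.8812/42030) = 284.9363.
Rounding up, n = 285.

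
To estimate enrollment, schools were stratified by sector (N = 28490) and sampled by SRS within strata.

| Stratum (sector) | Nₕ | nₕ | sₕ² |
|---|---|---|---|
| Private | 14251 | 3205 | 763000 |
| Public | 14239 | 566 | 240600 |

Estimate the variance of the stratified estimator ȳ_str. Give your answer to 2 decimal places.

148.13

Var(ȳ_str) = Σₕ Wₕ²(1 − fₕ)sₕ²/nₕ with Wₕ = Nₕ/N, N = 28490.
Private: Wₕ = 0.50021060; term = 0.50021060²·(1 − 0.22489650)·763000/3205 = 46.170224.
Public: Wₕ = 0.49978940; term = 0.49978940²·(1 − 0.03974998)·240600/566 = 101.96182.
Sum = 148.13204.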